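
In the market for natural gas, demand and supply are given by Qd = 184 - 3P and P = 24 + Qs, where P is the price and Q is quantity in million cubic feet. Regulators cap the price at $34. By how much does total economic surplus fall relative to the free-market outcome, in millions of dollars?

216

Rearranging supply gives Qs = P - 24. Setting quantity demanded equal to quantity supplied, 184 - 3P = P - 24, gives P* = 52 and Q* = 28.
Because the ceiling (34) lies below the market-clearing price, it is binding.
At P = 34: Qd = 184 - 3·34 = 82 and Qs = 34 - 24 = 10.
Quantity traded falls to 10. At Q = 10 the demand price is (184 - 10)/3 = 58 and the supply price is 24 + 10 = 34.
Deadweight loss = ½ · (58 - 34) · (28 - 10) = ½ · 24 · 18 = 216.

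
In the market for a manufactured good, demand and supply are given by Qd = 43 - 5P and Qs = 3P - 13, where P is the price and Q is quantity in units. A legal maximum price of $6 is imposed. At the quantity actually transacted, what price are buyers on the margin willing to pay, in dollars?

7.6

Setting quantity demanded equal to quantity supplied, 43 - 5P = 3P - 13, gives P* = 7 and Q* = 8.
The ceiling of 6 is below the equilibrium price 7, so it binds.
At P = 6: Qd = 43 - 5·6 = 13 and Qs = 3·6 - 13 = 5.
Only 5 units reach the market. On the demand curve, the marginal buyer's willingness to pay at Q = 5 is (43 - 5)/5 = 7.6.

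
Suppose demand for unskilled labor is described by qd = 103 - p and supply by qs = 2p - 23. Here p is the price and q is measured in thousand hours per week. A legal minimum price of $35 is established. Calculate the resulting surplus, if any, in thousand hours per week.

Without the control the market clears where 103 - p = 2p - 23, i.e. p* = 42 and q* = 61.
The floor of 35 is below the equilibrium price 42, so it is not binding; the market clears at p* = 42, q* = 61.
Since the control does not bind, there is no surplus.

0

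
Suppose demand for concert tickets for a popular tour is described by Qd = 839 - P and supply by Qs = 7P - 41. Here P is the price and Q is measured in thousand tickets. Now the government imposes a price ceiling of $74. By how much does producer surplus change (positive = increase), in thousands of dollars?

-21708

Without the control the market clears where 839 - P = 7P - 41, i.e. P* = 110 and Q* = 729.
The ceiling of 74 is below the equilibrium price 110, so it binds.
At P = 74: Qd = 839 - 74 = 765 and Qs = 7·74 - 41 = 477.
Producer surplus without the control is ½ · (110 - 41/7) · 729 = 531441/14.
With the ceiling, producers sell 477 units at 74, so PS = ½ · (74 - 41/7) · 477 = 227529/14.
Change in producer surplus = 227529/14 - 531441/14 = -21708.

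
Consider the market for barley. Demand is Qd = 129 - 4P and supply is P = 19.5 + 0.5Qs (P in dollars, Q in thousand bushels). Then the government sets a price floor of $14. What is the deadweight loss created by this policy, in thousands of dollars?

Rearranging supply gives Qs = 2P - 39. Setting quantity demanded equal to quantity supplied, 129 - 4P = 2P - 39, gives P* = 28 and Q* = 17.
Since 14 is below P* = 28, the floor does not bind and the free-market outcome prevails.
Since the control does not bind, no trades are prevented and deadweight loss is zero.

0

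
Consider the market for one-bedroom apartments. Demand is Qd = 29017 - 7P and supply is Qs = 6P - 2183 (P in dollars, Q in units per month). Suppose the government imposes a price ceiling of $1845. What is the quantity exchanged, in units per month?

8887

Setting quantity demanded equal to quantity supplied, 29017 - 7P = 6P - 2183, gives P* = 2400 and Q* = 12217.
The ceiling of 1845 is below the equilibrium price 2400, so it binds.
At P = 1845: Qd = 29017 - 7·1845 = 16102 and Qs = 6·1845 - 2183 = 8887.
The quantity actually transacted is the short side, supply: 8887.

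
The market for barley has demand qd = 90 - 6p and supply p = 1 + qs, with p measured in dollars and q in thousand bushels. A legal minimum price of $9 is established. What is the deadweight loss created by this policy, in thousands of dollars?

Rearranging supply gives qs = p - 1. Without the control the market clears where 90 - 6p = p - 1, i.e. p* = 13 and q* = 12.
The floor of 9 is below the equilibrium price 13, so it is not binding; the market clears at p* = 13, q* = 12.
Since the control does not bind, no trades are prevented and deadweight loss is zero.

0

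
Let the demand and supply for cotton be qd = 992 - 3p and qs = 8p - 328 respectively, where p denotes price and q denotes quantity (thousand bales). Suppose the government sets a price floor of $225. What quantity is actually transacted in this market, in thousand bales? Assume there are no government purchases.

Equilibrium: 992 - 3p = 8p - 328, so 1320 = 11p and p* = 120, q* = 632.
Since 225 > 120, the floor is binding.
At p = 225: qd = 992 - 3·225 = 317 and qs = 8·225 - 328 = 1472.
The quantity actually transacted is the short side, demand: 317.

317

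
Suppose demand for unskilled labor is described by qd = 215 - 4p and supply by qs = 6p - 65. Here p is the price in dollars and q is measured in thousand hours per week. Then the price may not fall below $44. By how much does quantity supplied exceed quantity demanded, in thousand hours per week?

Equilibrium: 215 - 4p = 6p - 65, so 280 = 10p and p* = 28, q* = 103.
The floor of 44 is above the equilibrium price 28, so it binds.
At p = 44: qd = 215 - 4·44 = 39 and qs = 6·44 - 65 = 199.
Surplus = qs - qd = 199 - 39 = 160.

160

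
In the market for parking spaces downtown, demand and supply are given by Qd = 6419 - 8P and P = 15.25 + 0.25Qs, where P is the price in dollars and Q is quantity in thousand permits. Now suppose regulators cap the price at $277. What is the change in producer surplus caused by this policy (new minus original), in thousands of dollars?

Rearranging supply gives Qs = 4P - 61. Without the control the market clears where 6419 - 8P = 4P - 61, i.e. P* = 540 and Q* = 2099.
The ceiling of 277 is below the equilibrium price 540, so it binds.
At P = 277: Qd = 6419 - 8·277 = 4203 and Qs = 4·277 - 61 = 1047.
Producer surplus without the control is ½ · (540 - 15.25) · 2099 = 550725.125.
With the ceiling, producers sell 1047 units at 277, so PS = ½ · (277 - 15.25) · 1047 = 137026.125.
Change in producer surplus = 137026.125 - 550725.125 = -413699.

-413699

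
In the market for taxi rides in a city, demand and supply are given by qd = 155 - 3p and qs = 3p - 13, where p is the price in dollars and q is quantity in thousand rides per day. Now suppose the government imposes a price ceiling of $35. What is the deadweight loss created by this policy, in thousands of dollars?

0

Equilibrium: 155 - 3p = 3p - 13, so 168 = 6p and p* = 28, q* = 71.
The ceiling of 35 is above the equilibrium price 28, so it is not binding; the market clears at p* = 28, q* = 71.
Since the control does not bind, no trades are prevented and deadweight loss is zero.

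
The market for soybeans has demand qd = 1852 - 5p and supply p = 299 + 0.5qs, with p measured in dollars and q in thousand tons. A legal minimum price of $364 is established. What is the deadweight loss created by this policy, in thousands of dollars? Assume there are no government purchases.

Rearranging supply gives qs = 2p - 598. Without the control the market clears where 1852 - 5p = 2p - 598, i.e. p* = 350 and q* = 102.
The floor of 364 is above the equilibrium price 350, so it binds.
At p = 364: qd = 1852 - 5·364 = 32 and qs = 2·364 - 598 = 130.
Quantity traded falls to 32. At q = 32 the demand price is (1852 - 32)/5 = 364 and the supply price is (598 + 32)/2 = 315.
Deadweight loss = ½ · (364 - 315) · (102 - 32) = ½ · 49 · 70 = 1715.

1715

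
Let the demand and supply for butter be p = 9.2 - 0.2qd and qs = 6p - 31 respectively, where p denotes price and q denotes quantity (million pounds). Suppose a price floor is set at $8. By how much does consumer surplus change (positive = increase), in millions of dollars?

-8.5

Rearranging demand gives qd = 46 - 5p. In a free market, 46 - 5p = 6p - 31 gives the equilibrium p* = 7, q* = 11.
The floor of 8 is above the equilibrium price 7, so it binds.
At p = 8: qd = 46 - 5·8 = 6 and qs = 6·8 - 31 = 17.
Consumer surplus without the control is ½ · (9.2 - 7) · 11 = 12.1.
With the floor, consumers buy 6 units at 8, so CS = ½ · (9.2 - 8) · 6 = 3.6.
Change in consumer surplus = 3.6 - 12.1 = -8.5.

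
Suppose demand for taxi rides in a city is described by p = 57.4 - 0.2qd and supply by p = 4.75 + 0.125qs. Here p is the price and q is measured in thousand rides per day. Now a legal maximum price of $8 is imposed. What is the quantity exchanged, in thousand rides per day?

Rearranging demand gives qd = 287 - 5p; rearranging supply gives qs = 8p - 38. Equilibrium: 287 - 5p = 8p - 38, so 325 = 13p and p* = 25, q* = 162.
The ceiling of 8 is below the equilibrium price 25, so it binds.
At p = 8: qd = 287 - 5·8 = 247 and qs = 8·8 - 38 = 26.
The quantity actually transacted is the short side, supply: 26.

26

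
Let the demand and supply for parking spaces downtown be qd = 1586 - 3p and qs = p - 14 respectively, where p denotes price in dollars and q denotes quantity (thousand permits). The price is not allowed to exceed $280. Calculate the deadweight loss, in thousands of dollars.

Without the control the market clears where 1586 - 3p = p - 14, i.e. p* = 400 and q* = 386.
Since 280 < 400, the ceiling is binding.
At p = 280: qd = 1586 - 3·280 = 746 and qs = 280 - 14 = 266.
Quantity traded falls to 266. At q = 266 the demand price is (1586 - 266)/3 = 440 and the supply price is 14 + 266 = 280.
Deadweight loss = ½ · (440 - 280) · (386 - 266) = ½ · 160 · 120 = 9600.

9600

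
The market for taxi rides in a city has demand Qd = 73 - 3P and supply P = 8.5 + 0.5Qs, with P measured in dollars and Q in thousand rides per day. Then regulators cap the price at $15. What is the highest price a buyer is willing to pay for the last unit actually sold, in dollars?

Rearranging supply gives Qs = 2P - 17. Setting quantity demanded equal to quantity supplied, 73 - 3P = 2P - 17, gives P* = 18 and Q* = 19.
Because the ceiling (15) lies below the market-clearing price, it is binding.
At P = 15: Qd = 73 - 3·15 = 28 and Qs = 2·15 - 17 = 13.
Only 13 units reach the market. On the demand curve, the marginal buyer's willingness to pay at Q = 13 is (73 - 13)/3 = 20.

20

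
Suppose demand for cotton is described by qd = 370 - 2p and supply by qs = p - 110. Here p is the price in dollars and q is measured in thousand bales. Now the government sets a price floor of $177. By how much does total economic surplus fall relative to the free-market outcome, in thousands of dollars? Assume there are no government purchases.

Without the control the market clears where 370 - 2p = p - 110, i.e. p* = 160 and q* = 50.
The floor of 177 is above the equilibrium price 160, so it binds.
At p = 177: qd = 370 - 2·177 = 16 and qs = 177 - 110 = 67.
Quantity traded falls to 16. At q = 16 the demand price is (370 - 16)/2 = 177 and the supply price is 110 + 16 = 126.
Deadweight loss = ½ · (177 - 126) · (50 - 16) = ½ · 51 · 34 = 867.

867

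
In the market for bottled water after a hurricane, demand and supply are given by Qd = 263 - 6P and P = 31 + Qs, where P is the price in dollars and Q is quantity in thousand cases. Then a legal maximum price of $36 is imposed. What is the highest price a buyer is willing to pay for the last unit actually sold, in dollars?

Rearranging supply gives Qs = P - 31. Without the control the market clears where 263 - 6P = P - 31, i.e. P* = 42 and Q* = 11.
Since 36 < 42, the ceiling is binding.
At P = 36: Qd = 263 - 6·36 = 47 and Qs = 36 - 31 = 5.
Only 5 units reach the market. On the demand curve, the marginal buyer's willingness to pay at Q = 5 is (263 - 5)/6 = 43.

43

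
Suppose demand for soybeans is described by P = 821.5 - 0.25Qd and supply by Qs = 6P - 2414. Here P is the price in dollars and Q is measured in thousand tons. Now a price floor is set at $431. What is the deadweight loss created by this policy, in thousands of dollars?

0

Rearranging demand gives Qd = 3286 - 4P. In a free market, 3286 - 4P = 6P - 2414 gives the equilibrium P* = 570, Q* = 1006.
Since 431 is below P* = 570, the floor does not bind and the free-market outcome prevails.
Since the control does not bind, no trades are prevented and deadweight loss is zero.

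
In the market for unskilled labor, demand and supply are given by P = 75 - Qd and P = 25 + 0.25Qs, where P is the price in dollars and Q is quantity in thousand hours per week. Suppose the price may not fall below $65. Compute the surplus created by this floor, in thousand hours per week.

Rearranging demand gives Qd = 75 - P; rearranging supply gives Qs = 4P - 100. Setting quantity demanded equal to quantity supplied, 75 - P = 4P - 100, gives P* = 35 and Q* = 40.
Since 65 > 35, the floor is binding.
At P = 65: Qd = 75 - 65 = 10 and Qs = 4·65 - 100 = 160.
Surplus = Qs - Qd = 160 - 10 = 150.

150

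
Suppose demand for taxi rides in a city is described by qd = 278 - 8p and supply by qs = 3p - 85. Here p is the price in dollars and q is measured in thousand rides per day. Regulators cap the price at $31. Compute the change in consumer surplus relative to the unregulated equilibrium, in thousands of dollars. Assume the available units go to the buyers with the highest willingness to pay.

13.75

In a free market, 278 - 8p = 3p - 85 gives the equilibrium p* = 33, q* = 14.
Since 31 < 33, the ceiling is binding.
At p = 31: qd = 278 - 8·31 = 30 and qs = 3·31 - 85 = 8.
Consumer surplus without the control is ½ · (34.75 - 33) · 14 = 12.25.
With the ceiling, 8 units are sold at 31 (assume they go to the highest-value buyers). The demand price at q = 8 is 33.75, so CS = ½ · [(34.75 - 31) + (33.75 - 31)] · 8 = 26.
Change in consumer surplus = 26 - 12.25 = 13.75.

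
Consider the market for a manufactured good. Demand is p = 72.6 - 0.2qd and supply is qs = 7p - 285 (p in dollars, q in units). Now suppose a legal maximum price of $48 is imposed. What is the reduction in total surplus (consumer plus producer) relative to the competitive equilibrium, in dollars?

302.4

Rearranging demand gives qd = 363 - 5p. Equilibrium: 363 - 5p = 7p - 285, so 648 = 12p and p* = 54, q* = 93.
Since 48 < 54, the ceiling is binding.
At p = 48: qd = 363 - 5·48 = 123 and qs = 7·48 - 285 = 51.
Quantity traded falls to 51. At q = 51 the demand price is (363 - 51)/5 = 62.4 and the supply price is (285 + 51)/7 = 48.
Deadweight loss = ½ · (62.4 - 48) · (93 - 51) = ½ · 14.4 · 42 = 302.4.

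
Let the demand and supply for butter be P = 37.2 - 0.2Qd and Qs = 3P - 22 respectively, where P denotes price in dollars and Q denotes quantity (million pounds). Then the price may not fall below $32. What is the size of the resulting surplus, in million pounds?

48

Rearranging demand gives Qd = 186 - 5P. Setting quantity demanded equal to quantity supplied, 186 - 5P = 3P - 22, gives P* = 26 and Q* = 56.
The floor of 32 is above the equilibrium price 26, so it binds.
At P = 32: Qd = 186 - 5·32 = 26 and Qs = 3·32 - 22 = 74.
Surplus = Qs - Qd = 74 - 26 = 48.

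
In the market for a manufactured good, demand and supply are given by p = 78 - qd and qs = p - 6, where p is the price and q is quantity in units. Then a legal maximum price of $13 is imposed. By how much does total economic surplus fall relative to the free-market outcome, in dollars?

Rearranging demand gives qd = 78 - p. Setting quantity demanded equal to quantity supplied, 78 - p = p - 6, gives p* = 42 and q* = 36.
Since 13 < 42, the ceiling is binding.
At p = 13: qd = 78 - 13 = 65 and qs = 13 - 6 = 7.
Quantity traded falls to 7. At q = 7 the demand price is 78 - 7 = 71 and the supply price is 6 + 7 = 13.
Deadweight loss = ½ · (71 - 13) · (36 - 7) = ½ · 58 · 29 = 841.

841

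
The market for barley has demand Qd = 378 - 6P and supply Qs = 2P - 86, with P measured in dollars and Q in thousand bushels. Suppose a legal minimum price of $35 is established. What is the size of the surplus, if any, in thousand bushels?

Without the control the market clears where 378 - 6P = 2P - 86, i.e. P* = 58 and Q* = 30.
The floor of 35 is below the equilibrium price 58, so it is not binding; the market clears at P* = 58, Q* = 30.
Since the control does not bind, there is no surplus.

0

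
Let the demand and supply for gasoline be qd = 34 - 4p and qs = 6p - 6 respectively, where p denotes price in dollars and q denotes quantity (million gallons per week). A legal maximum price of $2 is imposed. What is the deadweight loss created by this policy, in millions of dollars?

30

In a free market, 34 - 4p = 6p - 6 gives the equilibrium p* = 4, q* = 18.
Since 2 < 4, the ceiling is binding.
At p = 2: qd = 34 - 4·2 = 26 and qs = 6·2 - 6 = 6.
Quantity traded falls to 6. At q = 6 the demand price is (34 - 6)/4 = 7 and the supply price is (6 + 6)/6 = 2.
Deadweight loss = ½ · (7 - 2) · (18 - 6) = ½ · 5 · 12 = 30.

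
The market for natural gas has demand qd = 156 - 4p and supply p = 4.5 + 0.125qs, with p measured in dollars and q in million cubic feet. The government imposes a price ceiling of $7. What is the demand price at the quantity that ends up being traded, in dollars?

Rearranging supply gives qs = 8p - 36. In a free market, 156 - 4p = 8p - 36 gives the equilibrium p* = 16, q* = 92.
Because the ceiling (7) lies below the market-clearing price, it is binding.
At p = 7: qd = 156 - 4·7 = 128 and qs = 8·7 - 36 = 20.
Only 20 units reach the market. On the demand curve, the marginal buyer's willingness to pay at q = 20 is (156 - 20)/4 = 34.

34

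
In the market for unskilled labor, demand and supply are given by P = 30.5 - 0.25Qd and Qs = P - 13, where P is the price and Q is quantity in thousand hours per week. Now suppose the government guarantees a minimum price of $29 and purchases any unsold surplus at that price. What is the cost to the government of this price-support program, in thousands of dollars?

Rearranging demand gives Qd = 122 - 4P. Equilibrium: 122 - 4P = P - 13, so 135 = 5P and P* = 27, Q* = 14.
The floor of 29 is above the equilibrium price 27, so it binds.
At P = 29: Qd = 122 - 4·29 = 6 and Qs = 29 - 13 = 16.
Surplus = Qs - Qd = 10.
Government expenditure = surplus × support price = 10 × 29 = 290.

290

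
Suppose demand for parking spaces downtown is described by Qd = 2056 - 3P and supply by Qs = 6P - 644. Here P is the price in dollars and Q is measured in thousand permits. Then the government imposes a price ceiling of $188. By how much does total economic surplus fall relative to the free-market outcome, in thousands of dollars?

Without the control the market clears where 2056 - 3P = 6P - 644, i.e. P* = 300 and Q* = 1156.
Since 188 < 300, the ceiling is binding.
At P = 188: Qd = 2056 - 3·188 = 1492 and Qs = 6·188 - 644 = 484.
Quantity traded falls to 484. At Q = 484 the demand price is (2056 - 484)/3 = 524 and the supply price is (644 + 484)/6 = 188.
Deadweight loss = ½ · (524 - 188) · (1156 - 484) = ½ · 336 · 672 = 112896.

112896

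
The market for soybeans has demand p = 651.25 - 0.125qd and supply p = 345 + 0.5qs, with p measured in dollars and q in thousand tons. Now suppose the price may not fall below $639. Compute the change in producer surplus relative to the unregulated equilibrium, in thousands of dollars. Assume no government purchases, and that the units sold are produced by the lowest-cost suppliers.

-33614

Rearranging demand gives qd = 5210 - 8p; rearranging supply gives qs = 2p - 690. Without the control the market clears where 5210 - 8p = 2p - 690, i.e. p* = 590 and q* = 490.
Because the floor (639) lies above the market-clearing price, it is binding.
At p = 639: qd = 5210 - 8·639 = 98 and qs = 2·639 - 690 = 588.
Producer surplus without the control is ½ · (590 - 345) · 490 = 60025.
With the floor, 98 units are sold at 639. The supply price at q = 98 is 394, so PS = ½ · [(639 - 345) + (639 - 394)] · 98 = 26411.
Change in producer surplus = 26411 - 60025 = -33614.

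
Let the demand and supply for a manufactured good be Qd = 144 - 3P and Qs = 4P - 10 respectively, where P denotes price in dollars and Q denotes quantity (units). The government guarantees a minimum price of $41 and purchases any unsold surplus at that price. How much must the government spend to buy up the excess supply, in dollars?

5453

Setting quantity demanded equal to quantity supplied, 144 - 3P = 4P - 10, gives P* = 22 and Q* = 78.
Because the floor (41) lies above the market-clearing price, it is binding.
At P = 41: Qd = 144 - 3·41 = 21 and Qs = 4·41 - 10 = 154.
Surplus = Qs - Qd = 133.
Government expenditure = surplus × support price = 133 × 41 = 5453.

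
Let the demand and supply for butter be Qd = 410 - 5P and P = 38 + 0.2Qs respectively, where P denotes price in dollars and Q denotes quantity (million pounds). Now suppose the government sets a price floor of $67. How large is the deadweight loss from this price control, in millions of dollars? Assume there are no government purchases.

Rearranging supply gives Qs = 5P - 190. In a free market, 410 - 5P = 5P - 190 gives the equilibrium P* = 60, Q* = 110.
Because the floor (67) lies above the market-clearing price, it is binding.
At P = 67: Qd = 410 - 5·67 = 75 and Qs = 5·67 - 190 = 145.
Quantity traded falls to 75. At Q = 75 the demand price is (410 - 75)/5 = 67 and the supply price is (190 + 75)/5 = 53.
Deadweight loss = ½ · (67 - 53) · (110 - 75) = ½ · 14 · 35 = 245.

245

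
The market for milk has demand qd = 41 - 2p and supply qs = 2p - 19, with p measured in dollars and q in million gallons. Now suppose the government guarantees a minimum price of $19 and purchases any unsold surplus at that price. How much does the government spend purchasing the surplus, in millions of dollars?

304

Without the control the market clears where 41 - 2p = 2p - 19, i.e. p* = 15 and q* = 11.
Because the floor (19) lies above the market-clearing price, it is binding.
At p = 19: qd = 41 - 2·19 = 3 and qs = 2·19 - 19 = 19.
Surplus = qs - qd = 16.
Government expenditure = surplus × support price = 16 × 19 = 304.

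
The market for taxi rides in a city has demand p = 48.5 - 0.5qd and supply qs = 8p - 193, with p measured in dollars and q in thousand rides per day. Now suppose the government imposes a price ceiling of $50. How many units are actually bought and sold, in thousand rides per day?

39

Rearranging demand gives qd = 97 - 2p. Setting quantity demanded equal to quantity supplied, 97 - 2p = 8p - 193, gives p* = 29 and q* = 39.
The ceiling of 50 is above the equilibrium price 29, so it is not binding; the market clears at p* = 29, q* = 39.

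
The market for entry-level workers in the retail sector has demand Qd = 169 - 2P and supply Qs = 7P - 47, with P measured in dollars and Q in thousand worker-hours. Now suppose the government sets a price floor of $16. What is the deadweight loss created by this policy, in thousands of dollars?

Setting quantity demanded equal to quantity supplied, 169 - 2P = 7P - 47, gives P* = 24 and Q* = 121.
The floor of 16 is below the equilibrium price 24, so it is not binding; the market clears at P* = 24, Q* = 121.
Since the control does not bind, no trades are prevented and deadweight loss is zero.

0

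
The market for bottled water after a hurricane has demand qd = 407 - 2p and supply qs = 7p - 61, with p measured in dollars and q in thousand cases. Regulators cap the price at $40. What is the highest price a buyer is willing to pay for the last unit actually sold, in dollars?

94

Equilibrium: 407 - 2p = 7p - 61, so 468 = 9p and p* = 52, q* = 303.
Since 40 < 52, the ceiling is binding.
At p = 40: qd = 407 - 2·40 = 327 and qs = 7·40 - 61 = 219.
Only 219 units reach the market. On the demand curve, the marginal buyer's willingness to pay at q = 219 is (407 - 219)/2 = 94.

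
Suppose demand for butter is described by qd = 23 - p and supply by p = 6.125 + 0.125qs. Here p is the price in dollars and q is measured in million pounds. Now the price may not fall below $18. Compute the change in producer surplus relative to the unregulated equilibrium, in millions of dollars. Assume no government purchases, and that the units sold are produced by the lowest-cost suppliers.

Rearranging supply gives qs = 8p - 49. Setting quantity demanded equal to quantity supplied, 23 - p = 8p - 49, gives p* = 8 and q* = 15.
The floor of 18 is above the equilibrium price 8, so it binds.
At p = 18: qd = 23 - 18 = 5 and qs = 8·18 - 49 = 95.
Producer surplus without the control is ½ · (8 - 6.125) · 15 = 14.0625.
With the floor, 5 units are sold at 18. The supply price at q = 5 is 6.75, so PS = ½ · [(18 - 6.125) + (18 - 6.75)] · 5 = 57.8125.
Change in producer surplus = 57.8125 - 14.0625 = 43.75.

43.75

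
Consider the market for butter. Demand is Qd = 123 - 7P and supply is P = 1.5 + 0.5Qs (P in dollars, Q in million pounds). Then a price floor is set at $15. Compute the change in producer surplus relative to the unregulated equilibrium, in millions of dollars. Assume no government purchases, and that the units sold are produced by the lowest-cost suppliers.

5.75

Rearranging supply gives Qs = 2P - 3. In a free market, 123 - 7P = 2P - 3 gives the equilibrium P* = 14, Q* = 25.
Because the floor (15) lies above the market-clearing price, it is binding.
At P = 15: Qd = 123 - 7·15 = 18 and Qs = 2·15 - 3 = 27.
Producer surplus without the control is ½ · (14 - 1.5) · 25 = 156.25.
With the floor, 18 units are sold at 15. The supply price at Q = 18 is 10.5, so PS = ½ · [(15 - 1.5) + (15 - 10.5)] · 18 = 162.
Change in producer surplus = 162 - 156.25 = 5.75.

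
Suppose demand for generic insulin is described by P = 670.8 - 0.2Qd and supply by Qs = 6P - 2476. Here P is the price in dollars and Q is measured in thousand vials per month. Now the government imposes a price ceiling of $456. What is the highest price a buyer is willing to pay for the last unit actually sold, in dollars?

618.8

Rearranging demand gives Qd = 3354 - 5P. Equilibrium: 3354 - 5P = 6P - 2476, so 5830 = 11P and P* = 530, Q* = 704.
Since 456 < 530, the ceiling is binding.
At P = 456: Qd = 3354 - 5·456 = 1074 and Qs = 6·456 - 2476 = 260.
Only 260 units reach the market. On the demand curve, the marginal buyer's willingness to pay at Q = 260 is (3354 - 260)/5 = 618.8.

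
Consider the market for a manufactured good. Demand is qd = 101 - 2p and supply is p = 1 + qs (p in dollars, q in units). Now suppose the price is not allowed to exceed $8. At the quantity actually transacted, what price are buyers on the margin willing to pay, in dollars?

Rearranging supply gives qs = p - 1. Setting quantity demanded equal to quantity supplied, 101 - 2p = p - 1, gives p* = 34 and q* = 33.
Since 8 < 34, the ceiling is binding.
At p = 8: qd = 101 - 2·8 = 85 and qs = 8 - 1 = 7.
Only 7 units reach the market. On the demand curve, the marginal buyer's willingness to pay at q = 7 is (101 - 7)/2 = 47.

47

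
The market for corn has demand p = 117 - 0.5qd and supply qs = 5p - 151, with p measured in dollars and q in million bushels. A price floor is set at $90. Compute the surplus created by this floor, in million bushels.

Rearranging demand gives qd = 234 - 2p. Setting quantity demanded equal to quantity supplied, 234 - 2p = 5p - 151, gives p* = 55 and q* = 124.
Because the floor (90) lies above the market-clearing price, it is binding.
At p = 90: qd = 234 - 2·90 = 54 and qs = 5·90 - 151 = 299.
Surplus = qs - qd = 299 - 54 = 245.

245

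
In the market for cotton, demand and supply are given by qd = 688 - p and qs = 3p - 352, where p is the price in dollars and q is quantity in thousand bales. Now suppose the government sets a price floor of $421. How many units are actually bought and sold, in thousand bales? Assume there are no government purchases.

Equilibrium: 688 - p = 3p - 352, so 1040 = 4p and p* = 260, q* = 428.
The floor of 421 is above the equilibrium price 260, so it binds.
At p = 421: qd = 688 - 421 = 267 and qs = 3·421 - 352 = 911.
The quantity actually transacted is the short side, demand: 267.

267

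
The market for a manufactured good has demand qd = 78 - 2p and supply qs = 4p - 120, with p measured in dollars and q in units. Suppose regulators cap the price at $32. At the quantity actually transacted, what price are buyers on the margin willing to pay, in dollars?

Setting quantity demanded equal to quantity supplied, 78 - 2p = 4p - 120, gives p* = 33 and q* = 12.
Because the ceiling (32) lies below the market-clearing price, it is binding.
At p = 32: qd = 78 - 2·32 = 14 and qs = 4·32 - 120 = 8.
Only 8 units reach the market. On the demand curve, the marginal buyer's willingness to pay at q = 8 is (78 - 8)/2 = 35.

35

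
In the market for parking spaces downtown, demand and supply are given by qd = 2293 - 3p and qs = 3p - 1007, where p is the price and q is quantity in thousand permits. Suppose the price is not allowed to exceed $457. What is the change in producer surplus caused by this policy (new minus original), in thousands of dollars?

Without the control the market clears where 2293 - 3p = 3p - 1007, i.e. p* = 550 and q* = 643.
The ceiling of 457 is below the equilibrium price 550, so it binds.
At p = 457: qd = 2293 - 3·457 = 922 and qs = 3·457 - 1007 = 364.
Producer surplus without the control is ½ · (550 - 1007/3) · 643 = 413449/6.
With the ceiling, producers sell 364 units at 457, so PS = ½ · (457 - 1007/3) · 364 = 66248/3.
Change in producer surplus = 66248/3 - 413449/6 = -46825.5.

-46825.5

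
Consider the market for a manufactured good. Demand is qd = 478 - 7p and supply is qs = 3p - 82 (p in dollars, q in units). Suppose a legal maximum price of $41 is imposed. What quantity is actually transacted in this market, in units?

Equilibrium: 478 - 7p = 3p - 82, so 560 = 10p and p* = 56, q* = 86.
The ceiling of 41 is below the equilibrium price 56, so it binds.
At p = 41: qd = 478 - 7·41 = 191 and qs = 3·41 - 82 = 41.
The quantity actually transacted is the short side, supply: 41.

41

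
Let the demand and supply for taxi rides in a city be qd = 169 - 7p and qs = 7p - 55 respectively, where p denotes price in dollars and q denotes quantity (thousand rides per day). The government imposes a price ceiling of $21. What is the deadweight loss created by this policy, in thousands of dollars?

Setting quantity demanded equal to quantity supplied, 169 - 7p = 7p - 55, gives p* = 16 and q* = 57.
Since 21 is above p* = 16, the ceiling does not bind and the free-market outcome prevails.
Since the control does not bind, no trades are prevented and deadweight loss is zero.

0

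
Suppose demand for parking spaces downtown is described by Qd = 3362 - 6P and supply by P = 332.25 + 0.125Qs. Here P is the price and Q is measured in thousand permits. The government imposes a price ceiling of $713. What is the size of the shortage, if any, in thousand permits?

0

Rearranging supply gives Qs = 8P - 2658. In a free market, 3362 - 6P = 8P - 2658 gives the equilibrium P* = 430, Q* = 782.
Since 713 is above P* = 430, the ceiling does not bind and the free-market outcome prevails.
Since the control does not bind, there is no shortage.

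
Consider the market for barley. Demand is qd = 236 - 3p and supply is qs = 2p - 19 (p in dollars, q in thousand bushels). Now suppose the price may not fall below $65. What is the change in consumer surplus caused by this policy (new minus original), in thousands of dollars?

-868

Equilibrium: 236 - 3p = 2p - 19, so 255 = 5p and p* = 51, q* = 83.
Because the floor (65) lies above the market-clearing price, it is binding.
At p = 65: qd = 236 - 3·65 = 41 and qs = 2·65 - 19 = 111.
Consumer surplus without the control is ½ · (236/3 - 51) · 83 = 6889/6.
With the floor, consumers buy 41 units at 65, so CS = ½ · (236/3 - 65) · 41 = 1681/6.
Change in consumer surplus = 1681/6 - 6889/6 = -868.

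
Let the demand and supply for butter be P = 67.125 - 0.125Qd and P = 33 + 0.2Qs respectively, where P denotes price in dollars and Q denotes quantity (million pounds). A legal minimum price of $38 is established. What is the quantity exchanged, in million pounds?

105

Rearranging demand gives Qd = 537 - 8P; rearranging supply gives Qs = 5P - 165. In a free market, 537 - 8P = 5P - 165 gives the equilibrium P* = 54, Q* = 105.
The floor of 38 is below the equilibrium price 54, so it is not binding; the market clears at P* = 54, Q* = 105.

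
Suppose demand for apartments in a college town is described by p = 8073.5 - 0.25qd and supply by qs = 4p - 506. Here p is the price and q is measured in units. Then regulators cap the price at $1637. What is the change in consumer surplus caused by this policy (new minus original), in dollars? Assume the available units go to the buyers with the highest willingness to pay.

2748708

Rearranging demand gives qd = 32294 - 4p. Without the control the market clears where 32294 - 4p = 4p - 506, i.e. p* = 4100 and q* = 15894.
Since 1637 < 4100, the ceiling is binding.
At p = 1637: qd = 32294 - 4·1637 = 25746 and qs = 4·1637 - 506 = 6042.
Consumer surplus without the control is ½ · (8073.5 - 4100) · 15894 = 31577404.5.
With the ceiling, 6042 units are sold at 1637 (assume they go to the highest-value buyers). The demand price at q = 6042 is 6563, so CS = ½ · [(8073.5 - 1637) + (6563 - 1637)] · 6042 = 34326112.5.
Change in consumer surplus = 34326112.5 - 31577404.5 = 2748708.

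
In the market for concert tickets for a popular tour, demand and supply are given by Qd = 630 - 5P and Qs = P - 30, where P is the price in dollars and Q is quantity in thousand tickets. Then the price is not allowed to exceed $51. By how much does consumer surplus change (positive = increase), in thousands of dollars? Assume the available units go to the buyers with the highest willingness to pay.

Equilibrium: 630 - 5P = P - 30, so 660 = 6P and P* = 110, Q* = 80.
Since 51 < 110, the ceiling is binding.
At P = 51: Qd = 630 - 5·51 = 375 and Qs = 51 - 30 = 21.
Consumer surplus without the control is ½ · (126 - 110) · 80 = 640.
With the ceiling, 21 units are sold at 51 (assume they go to the highest-value buyers). The demand price at Q = 21 is 121.8, so CS = ½ · [(126 - 51) + (121.8 - 51)] · 21 = 1530.9.
Change in consumer surplus = 1530.9 - 640 = 890.9.

890.9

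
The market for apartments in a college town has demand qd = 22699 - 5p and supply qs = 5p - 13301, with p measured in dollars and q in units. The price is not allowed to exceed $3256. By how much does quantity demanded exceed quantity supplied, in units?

Equilibrium: 22699 - 5p = 5p - 13301, so 36000 = 10p and p* = 3600, q* = 4699.
Because the ceiling (3256) lies below the market-clearing price, it is binding.
At p = 3256: qd = 22699 - 5·3256 = 6419 and qs = 5·3256 - 13301 = 2979.
Shortage = qd - qs = 6419 - 2979 = 3440.

3440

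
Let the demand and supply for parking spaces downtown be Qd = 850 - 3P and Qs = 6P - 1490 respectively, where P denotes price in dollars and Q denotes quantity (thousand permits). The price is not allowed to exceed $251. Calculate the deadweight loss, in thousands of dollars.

In a free market, 850 - 3P = 6P - 1490 gives the equilibrium P* = 260, Q* = 70.
Since 251 < 260, the ceiling is binding.
At P = 251: Qd = 850 - 3·251 = 97 and Qs = 6·251 - 1490 = 16.
Quantity traded falls to 16. At Q = 16 the demand price is (850 - 16)/3 = 278 and the supply price is (1490 + 16)/6 = 251.
Deadweight loss = ½ · (278 - 251) · (70 - 16) = ½ · 27 · 54 = 729.

729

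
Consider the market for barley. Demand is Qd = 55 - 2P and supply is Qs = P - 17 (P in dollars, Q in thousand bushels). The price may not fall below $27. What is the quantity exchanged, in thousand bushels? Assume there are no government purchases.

Without the control the market clears where 55 - 2P = P - 17, i.e. P* = 24 and Q* = 7.
Because the floor (27) lies above the market-clearing price, it is binding.
At P = 27: Qd = 55 - 2·27 = 1 and Qs = 27 - 17 = 10.
The quantity actually transacted is the short side, demand: 1.

1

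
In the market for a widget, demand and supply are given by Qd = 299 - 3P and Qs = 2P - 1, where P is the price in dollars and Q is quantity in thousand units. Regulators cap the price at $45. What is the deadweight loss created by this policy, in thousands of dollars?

Setting quantity demanded equal to quantity supplied, 299 - 3P = 2P - 1, gives P* = 60 and Q* = 119.
The ceiling of 45 is below the equilibrium price 60, so it binds.
At P = 45: Qd = 299 - 3·45 = 164 and Qs = 2·45 - 1 = 89.
Quantity traded falls to 89. At Q = 89 the demand price is (299 - 89)/3 = 70 and the supply price is (1 + 89)/2 = 45.
Deadweight loss = ½ · (70 - 45) · (119 - 89) = ½ · 25 · 30 = 375.

375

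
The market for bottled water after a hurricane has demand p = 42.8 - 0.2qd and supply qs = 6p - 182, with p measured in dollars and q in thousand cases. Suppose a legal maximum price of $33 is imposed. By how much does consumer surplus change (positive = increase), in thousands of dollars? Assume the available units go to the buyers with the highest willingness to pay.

Rearranging demand gives qd = 214 - 5p. Equilibrium: 214 - 5p = 6p - 182, so 396 = 11p and p* = 36, q* = 34.
Because the ceiling (33) lies below the market-clearing price, it is binding.
At p = 33: qd = 214 - 5·33 = 49 and qs = 6·33 - 182 = 16.
Consumer surplus without the control is ½ · (42.8 - 36) · 34 = 115.6.
With the ceiling, 16 units are sold at 33 (assume they go to the highest-value buyers). The demand price at q = 16 is 39.6, so CS = ½ · [(42.8 - 33) + (39.6 - 33)] · 16 = 131.2.
Change in consumer surplus = 131.2 - 115.6 = 15.6.

15.6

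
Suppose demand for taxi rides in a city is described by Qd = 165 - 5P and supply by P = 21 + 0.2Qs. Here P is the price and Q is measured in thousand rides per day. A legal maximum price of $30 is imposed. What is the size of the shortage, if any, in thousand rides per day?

Rearranging supply gives Qs = 5P - 105. Without the control the market clears where 165 - 5P = 5P - 105, i.e. P* = 27 and Q* = 30.
Since 30 is above P* = 27, the ceiling does not bind and the free-market outcome prevails.
Since the control does not bind, there is no shortage.

0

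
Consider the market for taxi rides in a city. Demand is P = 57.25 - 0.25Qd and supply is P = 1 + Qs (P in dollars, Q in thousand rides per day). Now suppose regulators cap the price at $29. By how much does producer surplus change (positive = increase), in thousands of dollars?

Rearranging demand gives Qd = 229 - 4P; rearranging supply gives Qs = P - 1. Setting quantity demanded equal to quantity supplied, 229 - 4P = P - 1, gives P* = 46 and Q* = 45.
Because the ceiling (29) lies below the market-clearing price, it is binding.
At P = 29: Qd = 229 - 4·29 = 113 and Qs = 29 - 1 = 28.
Producer surplus without the control is ½ · (46 - 1) · 45 = 1012.5.
With the ceiling, producers sell 28 units at 29, so PS = ½ · (29 - 1) · 28 = 392.
Change in producer surplus = 392 - 1012.5 = -620.5.

-620.5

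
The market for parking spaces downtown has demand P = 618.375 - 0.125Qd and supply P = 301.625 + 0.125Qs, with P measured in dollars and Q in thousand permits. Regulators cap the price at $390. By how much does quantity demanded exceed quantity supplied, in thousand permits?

1120

Rearranging demand gives Qd = 4947 - 8P; rearranging supply gives Qs = 8P - 2413. Setting quantity demanded equal to quantity supplied, 4947 - 8P = 8P - 2413, gives P* = 460 and Q* = 1267.
Since 390 < 460, the ceiling is binding.
At P = 390: Qd = 4947 - 8·390 = 1827 and Qs = 8·390 - 2413 = 707.
Shortage = Qd - Qs = 1827 - 707 = 1120.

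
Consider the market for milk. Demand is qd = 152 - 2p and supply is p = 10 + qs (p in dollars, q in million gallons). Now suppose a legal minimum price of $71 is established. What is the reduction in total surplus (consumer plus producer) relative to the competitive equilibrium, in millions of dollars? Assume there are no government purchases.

Rearranging supply gives qs = p - 10. In a free market, 152 - 2p = p - 10 gives the equilibrium p* = 54, q* = 44.
Since 71 > 54, the floor is binding.
At p = 71: qd = 152 - 2·71 = 10 and qs = 71 - 10 = 61.
Quantity traded falls to 10. At q = 10 the demand price is (152 - 10)/2 = 71 and the supply price is 10 + 10 = 20.
Deadweight loss = ½ · (71 - 20) · (44 - 10) = ½ · 51 · 34 = 867.

867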